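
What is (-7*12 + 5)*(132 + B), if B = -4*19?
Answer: -4424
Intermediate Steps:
B = -76
(-7*12 + 5)*(132 + B) = (-7*12 + 5)*(132 - 76) = (-84 + 5)*56 = -79*56 = -4424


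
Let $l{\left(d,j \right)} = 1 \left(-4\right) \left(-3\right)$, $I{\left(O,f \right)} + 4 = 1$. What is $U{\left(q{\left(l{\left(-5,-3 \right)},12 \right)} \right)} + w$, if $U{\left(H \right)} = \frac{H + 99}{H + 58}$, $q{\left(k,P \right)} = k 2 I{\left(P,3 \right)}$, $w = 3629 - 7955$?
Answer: $- \frac{60591}{14} \approx -4327.9$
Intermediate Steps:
$w = -4326$
$I{\left(O,f \right)} = -3$ ($I{\left(O,f \right)} = -4 + 1 = -3$)
$l{\left(d,j \right)} = 12$ ($l{\left(d,j \right)} = \left(-4\right) \left(-3\right) = 12$)
$q{\left(k,P \right)} = - 6 k$ ($q{\left(k,P \right)} = k 2 \left(-3\right) = 2 k \left(-3\right) = - 6 k$)
$U{\left(H \right)} = \frac{99 + H}{58 + H}$
$U{\left(q{\left(l{\left(-5,-3 \right)},12 \right)} \right)} + w = \frac{99 - 72}{58 - 72} - 4326 = \frac{1}{-14} \cdot 27 - 4326 = \left(- \frac{1}{14}\right) 27 - 4326 = - \frac{27}{14} - 4326 = - \frac{60591}{14}$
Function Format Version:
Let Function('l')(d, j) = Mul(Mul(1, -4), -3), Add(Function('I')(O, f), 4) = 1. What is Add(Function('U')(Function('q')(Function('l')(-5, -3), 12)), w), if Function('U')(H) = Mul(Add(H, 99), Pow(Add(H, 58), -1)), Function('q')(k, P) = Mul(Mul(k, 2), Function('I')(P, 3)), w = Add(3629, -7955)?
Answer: Rational(-60591, 14) ≈ -4327.9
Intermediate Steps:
w = -4326
Function('I')(O, f) = -3 (Function('I')(O, f) = Add(-4, 1) = -3)
Function('l')(d, j) = 12 (Function('l')(d, j) = Mul(-4, -3) = 12)
Function('q')(k, P) = Mul(-6, k) (Function('q')(k, P) = Mul(Mul(k, 2), -3) = Mul(Mul(2, k), -3) = Mul(-6, k))
Function('U')(H) = Mul(Pow(Add(58, H), -1), Add(99, H)) (Function('U')(H) = Mul(Add(99, H), Pow(Add(58, H), -1)) = Mul(Pow(Add(58, H), -1), Add(99, H)))
Add(Function('U')(Function('q')(Function('l')(-5, -3), 12)), w) = Add(Mul(Pow(Add(58, Mul(-6, 12)), -1), Add(99, Mul(-6, 12))), -4326) = Add(Mul(Pow(Add(58, -72), -1), Add(99, -72)), -4326) = Add(Mul(Pow(-14, -1), 27), -4326) = Add(Mul(Rational(-1, 14), 27), -4326) = Add(Rational(-27, 14), -4326) = Rational(-60591, 14)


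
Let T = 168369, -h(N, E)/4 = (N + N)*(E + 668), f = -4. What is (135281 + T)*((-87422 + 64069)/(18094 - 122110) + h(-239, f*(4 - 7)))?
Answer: 1866584387476475/4728 ≈ 3.9479e+11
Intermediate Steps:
h(N, E) = -8*N*(668 + E) (h(N, E) = -4*(N + N)*(E + 668) = -4*2*N*(668 + E) = -8*N*(668 + E))
(135281 + T)*((-87422 + 64069)/(18094 - 122110) + h(-239, f*(4 - 7))) = (135281 + 168369)*((-87422 + 64069)/(18094 - 122110) - 8*(-239)*(668 - 4*(4 - 7))) = 303650*(-23353/(-104016) - 8*(-239)*(668 - 4*(-3))) = 303650*(-23353*(-1/104016) - 8*(-239)*(668 + 12)) = 303650*(2123/9456 - 8*(-239)*680) = 303650*(2123/9456 + 1300160) = 303650*(12294315083/9456) = 1866584387476475/4728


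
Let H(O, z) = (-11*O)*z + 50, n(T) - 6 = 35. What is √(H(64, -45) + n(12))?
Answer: √31771 ≈ 178.24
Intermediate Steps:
n(T) = 41 (n(T) = 6 + 35 = 41)
H(O, z) = 50 - 11*O*z (H(O, z) = -11*O*z + 50 = 50 - 11*O*z)
√(H(64, -45) + n(12)) = √((50 - 11*64*(-45)) + 41) = √((50 + 31680) + 41) = √(31730 + 41) = √31771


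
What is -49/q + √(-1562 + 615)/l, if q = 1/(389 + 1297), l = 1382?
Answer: -82614 + I*√947/1382 ≈ -82614.0 + 0.022267*I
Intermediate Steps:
q = 1/1686 ≈ 0.00059312
-49/q + √(-1562 + 615)/l = -49/1/1686 + √(-1562 + 615)/1382 = -49*1686 + √(-947)*(1/1382) = -82614 + (I*√947)*(1/1382) = -82614 + I*√947/1382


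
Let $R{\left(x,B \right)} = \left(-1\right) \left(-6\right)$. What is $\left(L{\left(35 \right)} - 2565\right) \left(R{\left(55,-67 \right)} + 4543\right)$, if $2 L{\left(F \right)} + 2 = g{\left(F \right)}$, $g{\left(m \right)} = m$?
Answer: $- \frac{23186253}{2} \approx -1.1593 \cdot 10^{7}$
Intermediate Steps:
$R{\left(x,B \right)} = 6$
$L{\left(F \right)} = -1 + \frac{F}{2}$
$\left(L{\left(35 \right)} - 2565\right) \left(R{\left(55,-67 \right)} + 4543\right) = \left(\left(-1 + \frac{1}{2} \cdot 35\right) - 2565\right) \left(6 + 4543\right) = \left(\left(-1 + \frac{35}{2}\right) - 2565\right) 4549 = \left(\frac{33}{2} - 2565\right) 4549 = \left(- \frac{5097}{2}\right) 4549 = - \frac{23186253}{2}$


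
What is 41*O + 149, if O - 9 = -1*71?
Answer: -2393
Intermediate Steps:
O = -62 (O = 9 - 1*71 = 9 - 71 = -62)
41*O + 149 = 41*(-62) + 149 = -2542 + 149 = -2393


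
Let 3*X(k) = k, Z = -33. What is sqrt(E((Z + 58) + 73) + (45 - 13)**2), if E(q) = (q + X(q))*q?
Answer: 4*sqrt(7779)/3 ≈ 117.60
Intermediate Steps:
X(k) = k/3
E(q) = 4*q**2/3 (E(q) = (q + q/3)*q = (4*q/3)*q = 4*q**2/3)
sqrt(E((Z + 58) + 73) + (45 - 13)**2) = sqrt(4*((-33 + 58) + 73)**2/3 + (45 - 13)**2) = sqrt(4*(25 + 73)**2/3 + 32**2) = sqrt((4/3)*98**2 + 1024) = sqrt((4/3)*9604 + 1024) = sqrt(38416/3 + 1024) = sqrt(41488/3) = 4*sqrt(7779)/3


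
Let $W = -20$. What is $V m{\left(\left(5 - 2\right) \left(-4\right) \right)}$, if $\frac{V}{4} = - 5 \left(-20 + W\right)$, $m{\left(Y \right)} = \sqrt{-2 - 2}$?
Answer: $1600 i \approx 1600.0 i$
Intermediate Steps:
$m{\left(Y \right)} = 2 i$ ($m{\left(Y \right)} = \sqrt{-4} = 2 i$)
$V = 800$ ($V = 4 \left(- 5 \left(-20 - 20\right)\right) = 4 \left(\left(-5\right) \left(-40\right)\right) = 4 \cdot 200 = 800$)
$V m{\left(\left(5 - 2\right) \left(-4\right) \right)} = 800 \cdot 2 i = 1600 i$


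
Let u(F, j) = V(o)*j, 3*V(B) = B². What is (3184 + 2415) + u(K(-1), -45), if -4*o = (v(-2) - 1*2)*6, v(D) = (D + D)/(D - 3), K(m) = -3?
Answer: 27752/5 ≈ 5550.4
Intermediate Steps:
v(D) = 2*D/(-3 + D) (v(D) = (2*D)/(-3 + D) = 2*D/(-3 + D))
o = 9/5 (o = -(2*(-2)/(-3 - 2) - 1*2)*6/4 = -(2*(-2)/(-5) - 2)*6/4 = -(2*(-2)*(-⅕) - 2)*6/4 = -(⅘ - 2)*6/4 = -(-3)*6/10 = -¼*(-36/5) = 9/5 ≈ 1.8000)
V(B) = B²/3
u(F, j) = 27*j/25 (u(F, j) = ((9/5)²/3)*j = ((⅓)*(81/25))*j = 27*j/25)
(3184 + 2415) + u(K(-1), -45) = (3184 + 2415) + (27/25)*(-45) = 5599 - 243/5 = 27752/5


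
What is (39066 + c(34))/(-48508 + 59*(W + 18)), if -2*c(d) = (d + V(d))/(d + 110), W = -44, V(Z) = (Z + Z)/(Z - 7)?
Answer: -151888115/194563296 ≈ -0.78066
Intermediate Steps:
V(Z) = 2*Z/(-7 + Z) (V(Z) = (2*Z)/(-7 + Z) = 2*Z/(-7 + Z))
c(d) = -(d + 2*d/(-7 + d))/(2*(110 + d)) (c(d) = -(d + 2*d/(-7 + d))/(2*(d + 110)) = -(d + 2*d/(-7 + d))/(2*(110 + d)))
(39066 + c(34))/(-48508 + 59*(W + 18)) = (39066 + (½)*34*(5 - 1*34)/((-7 + 34)*(110 + 34)))/(-48508 + 59*(-44 + 18)) = (39066 + (½)*34*(5 - 34)/(27*144))/(-48508 + 59*(-26)) = (39066 + (½)*34*(1/27)*(1/144)*(-29))/(-48508 - 1534) = (39066 - 493/3888)/(-50042) = (151888115/3888)*(-1/50042) = -151888115/194563296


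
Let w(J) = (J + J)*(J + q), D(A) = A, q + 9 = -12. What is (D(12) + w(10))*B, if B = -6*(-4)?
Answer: -4992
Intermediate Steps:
q = -21 (q = -9 - 12 = -21)
B = 24
w(J) = 2*J*(-21 + J) (w(J) = (J + J)*(J - 21) = (2*J)*(-21 + J) = 2*J*(-21 + J))
(D(12) + w(10))*B = (12 + 2*10*(-21 + 10))*24 = (12 + 2*10*(-11))*24 = (12 - 220)*24 = -208*24 = -4992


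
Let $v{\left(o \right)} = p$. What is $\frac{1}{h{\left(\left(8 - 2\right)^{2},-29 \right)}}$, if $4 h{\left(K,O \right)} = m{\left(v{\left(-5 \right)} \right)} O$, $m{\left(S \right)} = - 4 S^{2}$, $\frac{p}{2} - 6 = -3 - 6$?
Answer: $\frac{1}{1044} \approx 0.00095785$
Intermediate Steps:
$p = -6$ ($p = 12 + 2 \left(-3 - 6\right) = 12 + 2 \left(-9\right) = 12 - 18 = -6$)
$v{\left(o \right)} = -6$
$h{\left(K,O \right)} = - 36 O$ ($h{\left(K,O \right)} = \frac{- 4 \left(-6\right)^{2} O}{4} = \frac{\left(-4\right) 36 O}{4} = \frac{\left(-144\right) O}{4} = - 36 O$)
$\frac{1}{h{\left(\left(8 - 2\right)^{2},-29 \right)}} = \frac{1}{\left(-36\right) \left(-29\right)} = \frac{1}{1044}$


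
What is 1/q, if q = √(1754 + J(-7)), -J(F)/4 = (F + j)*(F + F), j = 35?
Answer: √3322/3322 ≈ 0.017350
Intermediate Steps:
J(F) = -8*F*(35 + F) (J(F) = -4*(F + 35)*(F + F) = -4*(35 + F)*2*F = -8*F*(35 + F))
q = √3322 (q = √(1754 - 8*(-7)*(35 - 7)) = √(1754 - 8*(-7)*28) = √(1754 + 1568) = √3322 ≈ 57.637)
1/q = 1/(√3322) = √3322/3322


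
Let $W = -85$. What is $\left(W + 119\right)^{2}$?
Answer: $1156$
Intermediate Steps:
$\left(W + 119\right)^{2} = \left(-85 + 119\right)^{2} = 34^{2} = 1156$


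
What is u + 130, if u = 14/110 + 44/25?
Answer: 36269/275 ≈ 131.89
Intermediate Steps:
u = 519/275 (u = 14*(1/110) + 44*(1/25) = 7/55 + 44/25 = 519/275 ≈ 1.8873)
u + 130 = 519/275 + 130 = 36269/275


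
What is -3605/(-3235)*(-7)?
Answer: -5047/647 ≈ -7.8006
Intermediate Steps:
-3605/(-3235)*(-7) = -3605*(-1/3235)*(-7) = (721/647)*(-7) = -5047/647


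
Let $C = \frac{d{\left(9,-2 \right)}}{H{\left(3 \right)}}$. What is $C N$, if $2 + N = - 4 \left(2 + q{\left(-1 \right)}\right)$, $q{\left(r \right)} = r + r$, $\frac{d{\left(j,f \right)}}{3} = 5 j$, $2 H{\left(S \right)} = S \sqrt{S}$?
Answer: $- 60 \sqrt{3} \approx -103.92$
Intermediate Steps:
$H{\left(S \right)} = \frac{S^{\frac{3}{2}}}{2}$ ($H{\left(S \right)} = \frac{S \sqrt{S}}{2} = \frac{S^{\frac{3}{2}}}{2}$)
$d{\left(j,f \right)} = 15 j$ ($d{\left(j,f \right)} = 3 \cdot 5 j = 15 j$)
$q{\left(r \right)} = 2 r$
$N = -2$ ($N = -2 - 4 \left(2 + 2 \left(-1\right)\right) = -2 - 4 \left(2 - 2\right) = -2 - 0 = -2 + 0 = -2$)
$C = 30 \sqrt{3}$ ($C = \frac{15 \cdot 9}{\frac{1}{2} \cdot 3^{\frac{3}{2}}} = \frac{135}{\frac{1}{2} \cdot 3 \sqrt{3}} = \frac{135}{\frac{3}{2} \sqrt{3}} = 135 \frac{2 \sqrt{3}}{9} = 30 \sqrt{3} \approx 51.962$)
$C N = 30 \sqrt{3} \left(-2\right) = - 60 \sqrt{3}$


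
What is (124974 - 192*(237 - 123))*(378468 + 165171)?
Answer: 56041569954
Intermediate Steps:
(124974 - 192*(237 - 123))*(378468 + 165171) = (124974 - 192*114)*543639 = (124974 - 21888)*543639 = 103086*543639 = 56041569954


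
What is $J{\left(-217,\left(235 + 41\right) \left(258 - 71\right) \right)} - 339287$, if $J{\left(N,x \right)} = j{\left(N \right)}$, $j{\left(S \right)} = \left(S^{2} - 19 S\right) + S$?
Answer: $-288292$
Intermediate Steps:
$j{\left(S \right)} = S^{2} - 18 S$
$J{\left(N,x \right)} = N \left(-18 + N\right)$
$J{\left(-217,\left(235 + 41\right) \left(258 - 71\right) \right)} - 339287 = - 217 \left(-18 - 217\right) - 339287 = \left(-217\right) \left(-235\right) - 339287 = 50995 - 339287 = -288292$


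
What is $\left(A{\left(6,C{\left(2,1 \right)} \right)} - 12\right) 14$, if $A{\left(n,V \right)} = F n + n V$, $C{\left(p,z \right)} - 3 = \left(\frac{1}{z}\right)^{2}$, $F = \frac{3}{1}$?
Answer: $420$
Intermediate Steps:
$F = 3$ ($F = 3 \cdot 1 = 3$)
$C{\left(p,z \right)} = 3 + \frac{1}{z^{2}}$ ($C{\left(p,z \right)} = 3 + \left(\frac{1}{z}\right)^{2} = 3 + \frac{1}{z^{2}}$)
$A{\left(n,V \right)} = 3 n + V n$ ($A{\left(n,V \right)} = 3 n + n V = 3 n + V n$)
$\left(A{\left(6,C{\left(2,1 \right)} \right)} - 12\right) 14 = \left(6 \left(3 + \left(3 + 1^{-2}\right)\right) - 12\right) 14 = \left(6 \left(3 + \left(3 + 1\right)\right) - 12\right) 14 = \left(6 \left(3 + 4\right) - 12\right) 14 = \left(6 \cdot 7 - 12\right) 14 = \left(42 - 12\right) 14 = 30 \cdot 14 = 420$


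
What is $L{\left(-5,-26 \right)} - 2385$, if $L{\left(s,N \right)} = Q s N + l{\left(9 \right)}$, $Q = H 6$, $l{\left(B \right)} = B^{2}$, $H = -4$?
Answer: $-5424$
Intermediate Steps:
$Q = -24$ ($Q = \left(-4\right) 6 = -24$)
$L{\left(s,N \right)} = 81 - 24 N s$ ($L{\left(s,N \right)} = - 24 s N + 9^{2} = - 24 N s + 81 = 81 - 24 N s$)
$L{\left(-5,-26 \right)} - 2385 = \left(81 - \left(-624\right) \left(-5\right)\right) - 2385 = \left(81 - 3120\right) - 2385 = -3039 - 2385 = -5424$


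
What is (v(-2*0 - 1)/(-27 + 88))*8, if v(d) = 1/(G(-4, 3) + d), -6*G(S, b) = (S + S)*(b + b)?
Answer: 8/427 ≈ 0.018735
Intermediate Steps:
G(S, b) = -2*S*b/3 (G(S, b) = -(S + S)*(b + b)/6 = -2*S*2*b/6 = -2*S*b/3)
v(d) = 1/(8 + d) (v(d) = 1/(-⅔*(-4)*3 + d) = 1/(8 + d))
(v(-2*0 - 1)/(-27 + 88))*8 = (1/((8 + (-2*0 - 1))*(-27 + 88)))*8 = (1/((8 + (0 - 1))*61))*8 = ((1/61)/(8 - 1))*8 = ((1/61)/7)*8 = ((⅐)*(1/61))*8 = (1/427)*8 = 8/427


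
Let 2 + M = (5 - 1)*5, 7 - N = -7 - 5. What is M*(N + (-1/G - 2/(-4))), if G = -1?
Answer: 369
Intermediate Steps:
N = 19 (N = 7 - (-7 - 5) = 7 - 1*(-12) = 7 + 12 = 19)
M = 18 (M = -2 + (5 - 1)*5 = -2 + 4*5 = -2 + 20 = 18)
M*(N + (-1/G - 2/(-4))) = 18*(19 + (-1/(-1) - 2/(-4))) = 18*(19 + (-1*(-1) - 2*(-¼))) = 18*(19 + (1 + ½)) = 18*(19 + 3/2) = 18*(41/2) = 369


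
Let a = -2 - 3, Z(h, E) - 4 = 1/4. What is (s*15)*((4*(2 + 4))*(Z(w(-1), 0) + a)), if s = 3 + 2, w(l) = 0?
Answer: -1350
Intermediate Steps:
Z(h, E) = 17/4 (Z(h, E) = 4 + 1/4 = 17/4)
a = -5
s = 5
(s*15)*((4*(2 + 4))*(Z(w(-1), 0) + a)) = (5*15)*((4*(2 + 4))*(17/4 - 5)) = 75*((4*6)*(-3/4)) = 75*(24*(-3/4)) = 75*(-18) = -1350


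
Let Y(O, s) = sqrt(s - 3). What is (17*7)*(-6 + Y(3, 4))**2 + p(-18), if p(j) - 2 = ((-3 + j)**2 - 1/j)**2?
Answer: 63992269/324 ≈ 1.9751e+5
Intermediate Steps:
Y(O, s) = sqrt(-3 + s)
p(j) = 2 + ((-3 + j)**2 - 1/j)**2
(17*7)*(-6 + Y(3, 4))**2 + p(-18) = (17*7)*(-6 + sqrt(-3 + 4))**2 + (2 + (-1 - 18*(-3 - 18)**2)**2/(-18)**2) = 119*(-6 + sqrt(1))**2 + (2 + (-1 - 18*(-21)**2)**2/324) = 119*(-6 + 1)**2 + (2 + (-1 - 18*441)**2/324) = 119*(-5)**2 + (2 + (-1 - 7938)**2/324) = 119*25 + (2 + (1/324)*(-7939)**2) = 2975 + (2 + (1/324)*63027721) = 2975 + (2 + 63027721/324) = 2975 + 63028369/324 = 63992269/324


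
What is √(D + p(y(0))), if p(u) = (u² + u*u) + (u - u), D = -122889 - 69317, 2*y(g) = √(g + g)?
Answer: I*√192206 ≈ 438.41*I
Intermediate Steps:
y(g) = √2*√g/2 (y(g) = √(g + g)/2 = √(2*g)/2 = (√2*√g)/2 = √2*√g/2)
D = -192206
p(u) = 2*u² (p(u) = (u² + u²) + 0 = 2*u² + 0 = 2*u²)
√(D + p(y(0))) = √(-192206 + 2*(√2*√0/2)²) = √(-192206 + 2*((½)*√2*0)²) = √(-192206 + 2*0²) = √(-192206 + 2*0) = √(-192206 + 0) = √(-192206) = I*√192206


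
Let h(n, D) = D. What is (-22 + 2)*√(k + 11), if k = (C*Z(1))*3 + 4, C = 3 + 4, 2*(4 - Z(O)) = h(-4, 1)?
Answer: -10*√354 ≈ -188.15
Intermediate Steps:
Z(O) = 7/2 (Z(O) = 4 - ½*1 = 4 - ½ = 7/2)
C = 7
k = 155/2 (k = (7*(7/2))*3 + 4 = (49/2)*3 + 4 = 147/2 + 4 = 155/2 ≈ 77.500)
(-22 + 2)*√(k + 11) = (-22 + 2)*√(155/2 + 11) = -10*√354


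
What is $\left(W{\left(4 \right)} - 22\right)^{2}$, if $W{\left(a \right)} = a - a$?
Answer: $484$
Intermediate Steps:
$W{\left(a \right)} = 0$
$\left(W{\left(4 \right)} - 22\right)^{2} = \left(0 - 22\right)^{2} = \left(-22\right)^{2} = 484$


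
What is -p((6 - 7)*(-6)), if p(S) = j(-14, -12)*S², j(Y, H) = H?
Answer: 432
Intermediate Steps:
p(S) = -12*S²
-p((6 - 7)*(-6)) = -(-12)*((6 - 7)*(-6))² = -(-12)*(-1*(-6))² = -(-12)*6² = -(-12)*36 = -1*(-432) = 432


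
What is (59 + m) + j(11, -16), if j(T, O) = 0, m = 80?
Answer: 139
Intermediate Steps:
(59 + m) + j(11, -16) = (59 + 80) + 0 = 139 + 0 = 139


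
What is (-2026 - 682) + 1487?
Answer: -1221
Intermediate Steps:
(-2026 - 682) + 1487 = -2708 + 1487 = -1221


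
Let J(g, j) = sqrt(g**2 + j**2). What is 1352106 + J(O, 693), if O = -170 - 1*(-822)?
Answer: 1352106 + sqrt(905353) ≈ 1.3531e+6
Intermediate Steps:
O = 652 (O = -170 + 822 = 652)
1352106 + J(O, 693) = 1352106 + sqrt(652**2 + 693**2) = 1352106 + sqrt(425104 + 480249) = 1352106 + sqrt(905353)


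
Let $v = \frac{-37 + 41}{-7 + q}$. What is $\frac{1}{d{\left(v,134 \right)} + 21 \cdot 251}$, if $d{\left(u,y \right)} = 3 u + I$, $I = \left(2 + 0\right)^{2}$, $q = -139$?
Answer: $\frac{73}{385069} \approx 0.00018958$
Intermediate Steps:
$I = 4$ ($I = 2^{2} = 4$)
$v = - \frac{2}{73}$ ($v = \frac{-37 + 41}{-7 - 139} = \frac{4}{-146} = 4 \left(- \frac{1}{146}\right) = - \frac{2}{73} \approx -0.027397$)
$d{\left(u,y \right)} = 4 + 3 u$ ($d{\left(u,y \right)} = 3 u + 4 = 4 + 3 u$)
$\frac{1}{d{\left(v,134 \right)} + 21 \cdot 251} = \frac{1}{\left(4 + 3 \left(- \frac{2}{73}\right)\right) + 21 \cdot 251} = \frac{1}{\left(4 - \frac{6}{73}\right) + 5271} = \frac{1}{\frac{286}{73} + 5271} = \frac{1}{\frac{385069}{73}} = \frac{73}{385069}$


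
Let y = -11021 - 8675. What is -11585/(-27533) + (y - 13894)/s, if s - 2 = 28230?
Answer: -298882875/388655828 ≈ -0.76902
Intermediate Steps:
s = 28232 (s = 2 + 28230 = 28232)
y = -19696
-11585/(-27533) + (y - 13894)/s = -11585/(-27533) + (-19696 - 13894)/28232 = -11585*(-1/27533) - 33590*1/28232 = 11585/27533 - 16795/14116 = -298882875/388655828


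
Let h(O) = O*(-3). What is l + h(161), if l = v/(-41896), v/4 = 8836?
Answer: -2533889/5237 ≈ -483.84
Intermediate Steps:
v = 35344 (v = 4*8836 = 35344)
l = -4418/5237 (l = 35344/(-41896) = 35344*(-1/41896) = -4418/5237 ≈ -0.84361)
h(O) = -3*O
l + h(161) = -4418/5237 - 3*161 = -4418/5237 - 483 = -2533889/5237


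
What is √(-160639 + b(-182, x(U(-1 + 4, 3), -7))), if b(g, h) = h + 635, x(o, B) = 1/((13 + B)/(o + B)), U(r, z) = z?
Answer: I*√1440042/3 ≈ 400.01*I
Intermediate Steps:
x(o, B) = (B + o)/(13 + B) (x(o, B) = 1/((13 + B)/(B + o)) = (B + o)/(13 + B))
b(g, h) = 635 + h
√(-160639 + b(-182, x(U(-1 + 4, 3), -7))) = √(-160639 + (635 + (-7 + 3)/(13 - 7))) = √(-160639 + (635 - 4/6)) = √(-160639 + (635 + (⅙)*(-4))) = √(-160639 + (635 - ⅔)) = √(-160639 + 1903/3) = √(-480014/3) = I*√1440042/3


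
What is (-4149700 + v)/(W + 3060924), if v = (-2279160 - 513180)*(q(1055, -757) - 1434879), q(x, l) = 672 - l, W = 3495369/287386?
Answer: 1150312936677693800/879670200033 ≈ 1.3077e+6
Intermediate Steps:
W = 3495369/287386 (W = 3495369*(1/287386) = 3495369/287386 ≈ 12.163)
v = 4002679773000 (v = (-2279160 - 513180)*((672 - 1*(-757)) - 1434879) = -2792340*((672 + 757) - 1434879) = -2792340*(1429 - 1434879) = -2792340*(-1433450) = 4002679773000)
(-4149700 + v)/(W + 3060924) = (-4149700 + 4002679773000)/(3495369/287386 + 3060924) = 4002675623300/(879670200033/287386) = 4002675623300*(287386/879670200033) = 1150312936677693800/879670200033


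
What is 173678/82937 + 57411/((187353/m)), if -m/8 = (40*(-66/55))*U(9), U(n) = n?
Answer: 67852961482/63944427 ≈ 1061.1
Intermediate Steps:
m = 3456 (m = -8*40*(-66/55)*9 = -8*40*(-66*1/55)*9 = -8*40*(-6/5)*9 = -(-384)*9 = -8*(-432) = 3456)
173678/82937 + 57411/((187353/m)) = 173678/82937 + 57411/((187353/3456)) = 173678*(1/82937) + 57411/((187353*(1/3456))) = 173678/82937 + 57411/(6939/128) = 173678/82937 + 57411*(128/6939) = 173678/82937 + 816512/771 = 67852961482/63944427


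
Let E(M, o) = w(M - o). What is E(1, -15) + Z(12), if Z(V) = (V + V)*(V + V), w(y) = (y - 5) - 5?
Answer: 582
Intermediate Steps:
w(y) = -10 + y (w(y) = (-5 + y) - 5 = -10 + y)
Z(V) = 4*V² (Z(V) = (2*V)*(2*V) = 4*V²)
E(M, o) = -10 + M - o (E(M, o) = -10 + (M - o) = -10 + M - o)
E(1, -15) + Z(12) = (-10 + 1 - 1*(-15)) + 4*12² = (-10 + 1 + 15) + 4*144 = 6 + 576 = 582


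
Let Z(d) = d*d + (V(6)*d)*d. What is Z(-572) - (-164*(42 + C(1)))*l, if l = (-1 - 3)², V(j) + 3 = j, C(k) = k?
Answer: 1421568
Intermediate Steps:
V(j) = -3 + j
l = 16 (l = (-4)² = 16)
Z(d) = 4*d² (Z(d) = d*d + ((-3 + 6)*d)*d = d² + (3*d)*d = d² + 3*d² = 4*d²)
Z(-572) - (-164*(42 + C(1)))*l = 4*(-572)² - (-164*(42 + 1))*16 = 4*327184 - (-164*43)*16 = 1308736 - (-7052)*16 = 1308736 - 1*(-112832) = 1308736 + 112832 = 1421568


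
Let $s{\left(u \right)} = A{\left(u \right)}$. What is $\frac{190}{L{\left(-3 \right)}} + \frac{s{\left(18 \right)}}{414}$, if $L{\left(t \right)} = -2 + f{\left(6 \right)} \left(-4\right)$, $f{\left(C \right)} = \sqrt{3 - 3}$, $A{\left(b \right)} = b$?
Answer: $- \frac{2184}{23} \approx -94.957$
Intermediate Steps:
$s{\left(u \right)} = u$
$f{\left(C \right)} = 0$ ($f{\left(C \right)} = \sqrt{0} = 0$)
$L{\left(t \right)} = -2$ ($L{\left(t \right)} = -2 + 0 \left(-4\right) = -2 + 0 = -2$)
$\frac{190}{L{\left(-3 \right)}} + \frac{s{\left(18 \right)}}{414} = \frac{190}{-2} + \frac{18}{414} = 190 \left(- \frac{1}{2}\right) + 18 \cdot \frac{1}{414} = -95 + \frac{1}{23} = - \frac{2184}{23}$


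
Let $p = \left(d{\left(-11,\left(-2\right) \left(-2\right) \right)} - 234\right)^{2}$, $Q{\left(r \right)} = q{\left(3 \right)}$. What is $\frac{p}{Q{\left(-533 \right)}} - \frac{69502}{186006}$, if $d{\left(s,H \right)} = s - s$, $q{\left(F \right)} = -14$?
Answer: $- \frac{2546479391}{651021} \approx -3911.5$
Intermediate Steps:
$Q{\left(r \right)} = -14$
$d{\left(s,H \right)} = 0$
$p = 54756$ ($p = \left(0 - 234\right)^{2} = \left(-234\right)^{2} = 54756$)
$\frac{p}{Q{\left(-533 \right)}} - \frac{69502}{186006} = \frac{54756}{-14} - \frac{69502}{186006} = 54756 \left(- \frac{1}{14}\right) - \frac{34751}{93003} = - \frac{27378}{7} - \frac{34751}{93003} = - \frac{2546479391}{651021}$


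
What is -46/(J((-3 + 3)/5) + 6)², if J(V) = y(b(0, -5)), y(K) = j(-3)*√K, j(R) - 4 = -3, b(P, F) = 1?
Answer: -46/49 ≈ -0.93878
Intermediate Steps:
j(R) = 1 (j(R) = 4 - 3 = 1)
y(K) = √K (y(K) = 1*√K = √K)
J(V) = 1 (J(V) = √1 = 1)
-46/(J((-3 + 3)/5) + 6)² = -46/(1 + 6)² = -46/(7²) = -46/49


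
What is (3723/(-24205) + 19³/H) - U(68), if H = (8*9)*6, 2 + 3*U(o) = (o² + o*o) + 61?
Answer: -32275320881/10456560 ≈ -3086.6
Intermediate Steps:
U(o) = 59/3 + 2*o²/3 (U(o) = -⅔ + ((o² + o*o) + 61)/3 = -⅔ + ((o² + o²) + 61)/3 = -⅔ + (2*o² + 61)/3 = -⅔ + (61 + 2*o²)/3 = -⅔ + (61/3 + 2*o²/3) = 59/3 + 2*o²/3)
H = 432 (H = 72*6 = 432)
(3723/(-24205) + 19³/H) - U(68) = (3723/(-24205) + 19³/432) - (59/3 + (⅔)*68²) = (3723*(-1/24205) + 6859*(1/432)) - (59/3 + (⅔)*4624) = (-3723/24205 + 6859/432) - (59/3 + 9248/3) = 164413759/10456560 - 1*9307/3 = 164413759/10456560 - 9307/3 = -32275320881/10456560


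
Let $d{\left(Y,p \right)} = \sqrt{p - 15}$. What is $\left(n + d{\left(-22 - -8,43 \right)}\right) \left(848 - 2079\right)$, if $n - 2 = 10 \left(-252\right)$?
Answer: $3099658 - 2462 \sqrt{7} \approx 3.0931 \cdot 10^{6}$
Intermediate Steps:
$n = -2518$ ($n = 2 + 10 \left(-252\right) = 2 - 2520 = -2518$)
$d{\left(Y,p \right)} = \sqrt{-15 + p}$
$\left(n + d{\left(-22 - -8,43 \right)}\right) \left(848 - 2079\right) = \left(-2518 + \sqrt{-15 + 43}\right) \left(848 - 2079\right) = \left(-2518 + \sqrt{28}\right) \left(-1231\right) = \left(-2518 + 2 \sqrt{7}\right) \left(-1231\right) = 3099658 - 2462 \sqrt{7}$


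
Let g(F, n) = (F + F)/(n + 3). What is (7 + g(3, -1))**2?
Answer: 100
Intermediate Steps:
g(F, n) = 2*F/(3 + n) (g(F, n) = (2*F)/(3 + n) = 2*F/(3 + n))
(7 + g(3, -1))**2 = (7 + 2*3/(3 - 1))**2 = (7 + 2*3/2)**2 = (7 + 2*3*(1/2))**2 = (7 + 3)**2 = 10**2 = 100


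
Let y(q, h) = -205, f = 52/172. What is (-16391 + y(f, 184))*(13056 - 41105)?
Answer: 465501204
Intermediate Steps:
f = 13/43 (f = 52*(1/172) = 13/43 ≈ 0.30233)
(-16391 + y(f, 184))*(13056 - 41105) = (-16391 - 205)*(13056 - 41105) = -16596*(-28049) = 465501204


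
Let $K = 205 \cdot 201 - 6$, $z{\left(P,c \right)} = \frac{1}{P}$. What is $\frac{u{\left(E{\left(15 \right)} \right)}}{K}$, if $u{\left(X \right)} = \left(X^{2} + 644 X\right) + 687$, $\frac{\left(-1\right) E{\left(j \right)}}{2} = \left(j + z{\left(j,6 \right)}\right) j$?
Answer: $- \frac{28699}{13733} \approx -2.0898$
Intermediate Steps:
$E{\left(j \right)} = - 2 j \left(j + \frac{1}{j}\right)$ ($E{\left(j \right)} = - 2 \left(j + \frac{1}{j}\right) j = - 2 j \left(j + \frac{1}{j}\right)$)
$u{\left(X \right)} = 687 + X^{2} + 644 X$
$K = 41199$ ($K = 41205 - 6 = 41199$)
$\frac{u{\left(E{\left(15 \right)} \right)}}{K} = \frac{687 + \left(-2 - 2 \cdot 15^{2}\right)^{2} + 644 \left(-2 - 2 \cdot 15^{2}\right)}{41199} = \left(687 + \left(-2 - 450\right)^{2} + 644 \left(-2 - 450\right)\right) \frac{1}{41199} = \left(687 + \left(-452\right)^{2} + 644 \left(-452\right)\right) \frac{1}{41199} = \left(687 + 204304 - 291088\right) \frac{1}{41199} = \left(-86097\right) \frac{1}{41199} = - \frac{28699}{13733}$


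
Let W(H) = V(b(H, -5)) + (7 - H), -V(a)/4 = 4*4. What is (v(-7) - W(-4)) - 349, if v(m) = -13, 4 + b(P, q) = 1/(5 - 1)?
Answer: -309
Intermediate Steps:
b(P, q) = -15/4 (b(P, q) = -4 + 1/(5 - 1) = -4 + 1/4 = -4 + ¼ = -15/4)
V(a) = -64 (V(a) = -16*4 = -4*16 = -64)
W(H) = -57 - H (W(H) = -64 + (7 - H) = -57 - H)
(v(-7) - W(-4)) - 349 = (-13 - (-57 - 1*(-4))) - 349 = (-13 - (-57 + 4)) - 349 = (-13 - 1*(-53)) - 349 = (-13 + 53) - 349 = 40 - 349 = -309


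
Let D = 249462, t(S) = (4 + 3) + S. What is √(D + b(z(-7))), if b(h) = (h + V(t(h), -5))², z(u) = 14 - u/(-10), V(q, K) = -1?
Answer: 3*√2773481/10 ≈ 499.61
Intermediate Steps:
t(S) = 7 + S
z(u) = 14 + u/10 (z(u) = 14 - u*(-1)/10 = 14 - (-1)*u/10 = 14 + u/10)
b(h) = (-1 + h)² (b(h) = (h - 1)² = (-1 + h)²)
√(D + b(z(-7))) = √(249462 + (-1 + (14 + (⅒)*(-7)))²) = √(249462 + (-1 + (14 - 7/10))²) = √(249462 + (-1 + 133/10)²) = √(249462 + (123/10)²) = √(249462 + 15129/100) = √(24961329/100) = 3*√2773481/10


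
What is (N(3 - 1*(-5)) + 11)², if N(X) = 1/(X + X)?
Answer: 31329/256 ≈ 122.38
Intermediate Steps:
N(X) = 1/(2*X)
(N(3 - 1*(-5)) + 11)² = (1/(2*(3 - 1*(-5))) + 11)² = (1/(2*(3 + 5)) + 11)² = ((½)/8 + 11)² = ((½)*(⅛) + 11)² = (1/16 + 11)² = (177/16)² = 31329/256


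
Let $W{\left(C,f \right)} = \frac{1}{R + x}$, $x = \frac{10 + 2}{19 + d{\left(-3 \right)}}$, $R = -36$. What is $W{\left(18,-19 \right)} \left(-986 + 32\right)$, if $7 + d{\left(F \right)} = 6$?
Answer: $27$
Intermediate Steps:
$d{\left(F \right)} = -1$ ($d{\left(F \right)} = -7 + 6 = -1$)
$x = \frac{2}{3}$ ($x = \frac{10 + 2}{19 - 1} = \frac{12}{18} = 12 \cdot \frac{1}{18} = \frac{2}{3} \approx 0.66667$)
$W{\left(C,f \right)} = - \frac{3}{106}$ ($W{\left(C,f \right)} = \frac{1}{-36 + \frac{2}{3}} = \frac{1}{- \frac{106}{3}} = - \frac{3}{106}$)
$W{\left(18,-19 \right)} \left(-986 + 32\right) = - \frac{3 \left(-986 + 32\right)}{106} = \left(- \frac{3}{106}\right) \left(-954\right) = 27$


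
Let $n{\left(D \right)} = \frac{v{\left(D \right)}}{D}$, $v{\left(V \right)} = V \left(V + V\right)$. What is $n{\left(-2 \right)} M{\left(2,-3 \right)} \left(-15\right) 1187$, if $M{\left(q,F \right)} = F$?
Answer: $-213660$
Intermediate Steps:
$v{\left(V \right)} = 2 V^{2}$ ($v{\left(V \right)} = V 2 V = 2 V^{2}$)
$n{\left(D \right)} = 2 D$ ($n{\left(D \right)} = \frac{2 D^{2}}{D} = 2 D$)
$n{\left(-2 \right)} M{\left(2,-3 \right)} \left(-15\right) 1187 = 2 \left(-2\right) \left(-3\right) \left(-15\right) 1187 = \left(-4\right) \left(-3\right) \left(-15\right) 1187 = 12 \left(-15\right) 1187 = \left(-180\right) 1187 = -213660$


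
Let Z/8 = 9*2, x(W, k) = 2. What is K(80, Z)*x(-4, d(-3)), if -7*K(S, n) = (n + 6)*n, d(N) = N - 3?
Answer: -43200/7 ≈ -6171.4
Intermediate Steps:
d(N) = -3 + N
Z = 144 (Z = 8*(9*2) = 8*18 = 144)
K(S, n) = -n*(6 + n)/7 (K(S, n) = -(n + 6)*n/7 = -(6 + n)*n/7 = -n*(6 + n)/7)
K(80, Z)*x(-4, d(-3)) = -⅐*144*(6 + 144)*2 = -⅐*144*150*2 = -21600/7*2 = -43200/7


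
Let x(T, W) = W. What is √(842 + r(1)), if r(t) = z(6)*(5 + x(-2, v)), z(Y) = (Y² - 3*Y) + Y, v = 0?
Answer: √962 ≈ 31.016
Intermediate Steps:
z(Y) = Y² - 2*Y
r(t) = 120 (r(t) = (6*(-2 + 6))*(5 + 0) = (6*4)*5 = 24*5 = 120)
√(842 + r(1)) = √(842 + 120) = √962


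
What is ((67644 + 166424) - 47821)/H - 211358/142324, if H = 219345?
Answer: -1418064463/2229861270 ≈ -0.63594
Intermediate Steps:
((67644 + 166424) - 47821)/H - 211358/142324 = ((67644 + 166424) - 47821)/219345 - 211358/142324 = (234068 - 47821)*(1/219345) - 211358*1/142324 = 186247*(1/219345) - 15097/10166 = 186247/219345 - 15097/10166 = -1418064463/2229861270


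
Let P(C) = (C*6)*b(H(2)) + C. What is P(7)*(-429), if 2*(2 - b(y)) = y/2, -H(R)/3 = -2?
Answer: -12012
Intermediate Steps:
H(R) = 6 (H(R) = -3*(-2) = 6)
b(y) = 2 - y/4 (b(y) = 2 - y/(2*2) = 2 - y/4)
P(C) = 4*C (P(C) = (C*6)*(2 - ¼*6) + C = (6*C)*(2 - 3/2) + C = (6*C)*(½) + C = 3*C + C = 4*C)
P(7)*(-429) = (4*7)*(-429) = 28*(-429) = -12012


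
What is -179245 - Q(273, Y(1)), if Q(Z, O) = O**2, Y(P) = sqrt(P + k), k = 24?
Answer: -179270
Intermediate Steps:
Y(P) = sqrt(24 + P) (Y(P) = sqrt(P + 24) = sqrt(24 + P))
-179245 - Q(273, Y(1)) = -179245 - (sqrt(24 + 1))**2 = -179245 - (sqrt(25))**2 = -179245 - 1*5**2 = -179245 - 1*25 = -179245 - 25 = -179270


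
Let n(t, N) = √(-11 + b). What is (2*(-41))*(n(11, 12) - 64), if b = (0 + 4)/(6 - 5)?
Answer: 5248 - 82*I*√7 ≈ 5248.0 - 216.95*I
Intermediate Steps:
b = 4 (b = 4/1 = 4*1 = 4)
n(t, N) = I*√7 (n(t, N) = √(-11 + 4) = √(-7) = I*√7)
(2*(-41))*(n(11, 12) - 64) = (2*(-41))*(I*√7 - 64) = -82*(-64 + I*√7) = 5248 - 82*I*√7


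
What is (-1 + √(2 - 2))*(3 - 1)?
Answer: -2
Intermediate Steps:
(-1 + √(2 - 2))*(3 - 1) = (-1 + √0)*2 = (-1 + 0)*2 = -1*2 = -2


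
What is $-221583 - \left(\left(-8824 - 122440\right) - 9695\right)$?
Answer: $-80624$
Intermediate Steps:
$-221583 - \left(\left(-8824 - 122440\right) - 9695\right) = -221583 - \left(-131264 - 9695\right) = -221583 - -140959 = -221583 + 140959 = -80624$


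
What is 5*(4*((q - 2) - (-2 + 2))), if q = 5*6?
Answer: 560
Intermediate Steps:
q = 30
5*(4*((q - 2) - (-2 + 2))) = 5*(4*((30 - 2) - (-2 + 2))) = 5*(4*(28 - 1*0)) = 5*(4*(28 + 0)) = 5*(4*28) = 5*112 = 560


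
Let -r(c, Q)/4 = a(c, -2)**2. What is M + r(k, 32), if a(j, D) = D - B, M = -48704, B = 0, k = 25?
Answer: -48720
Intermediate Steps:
a(j, D) = D (a(j, D) = D - 1*0 = D + 0 = D)
r(c, Q) = -16 (r(c, Q) = -4*(-2)**2 = -4*4 = -16)
M + r(k, 32) = -48704 - 16 = -48720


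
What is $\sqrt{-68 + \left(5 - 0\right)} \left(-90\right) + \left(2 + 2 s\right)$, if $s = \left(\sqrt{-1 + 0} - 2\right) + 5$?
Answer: $8 + 2 i - 270 i \sqrt{7} \approx 8.0 - 712.35 i$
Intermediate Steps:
$s = 3 + i$ ($s = \left(\sqrt{-1} - 2\right) + 5 = \left(i - 2\right) + 5 = \left(-2 + i\right) + 5 = 3 + i \approx 3.0 + 1.0 i$)
$\sqrt{-68 + \left(5 - 0\right)} \left(-90\right) + \left(2 + 2 s\right) = \sqrt{-68 + \left(5 - 0\right)} \left(-90\right) + \left(2 + 2 \left(3 + i\right)\right) = \sqrt{-68 + \left(5 + 0\right)} \left(-90\right) + \left(2 + \left(6 + 2 i\right)\right) = \sqrt{-68 + 5} \left(-90\right) + \left(8 + 2 i\right) = \sqrt{-63} \left(-90\right) + \left(8 + 2 i\right) = 3 i \sqrt{7} \left(-90\right) + \left(8 + 2 i\right) = - 270 i \sqrt{7} + \left(8 + 2 i\right) = 8 + 2 i - 270 i \sqrt{7}$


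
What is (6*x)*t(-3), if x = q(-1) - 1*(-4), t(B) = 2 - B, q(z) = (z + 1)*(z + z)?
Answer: 120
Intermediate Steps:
q(z) = 2*z*(1 + z) (q(z) = (1 + z)*(2*z) = 2*z*(1 + z))
x = 4 (x = 2*(-1)*(1 - 1) - 1*(-4) = 2*(-1)*0 + 4 = 0 + 4 = 4)
(6*x)*t(-3) = (6*4)*(2 - 1*(-3)) = 24*(2 + 3) = 24*5 = 120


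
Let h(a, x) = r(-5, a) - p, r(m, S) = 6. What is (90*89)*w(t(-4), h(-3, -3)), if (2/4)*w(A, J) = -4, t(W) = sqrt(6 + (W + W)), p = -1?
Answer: -64080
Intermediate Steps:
h(a, x) = 7 (h(a, x) = 6 - 1*(-1) = 6 + 1 = 7)
t(W) = sqrt(6 + 2*W)
w(A, J) = -8 (w(A, J) = 2*(-4) = -8)
(90*89)*w(t(-4), h(-3, -3)) = (90*89)*(-8) = 8010*(-8) = -64080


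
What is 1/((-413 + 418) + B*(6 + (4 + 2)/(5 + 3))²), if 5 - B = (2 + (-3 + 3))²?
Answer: 16/809 ≈ 0.019778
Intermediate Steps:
B = 1 (B = 5 - (2 + (-3 + 3))² = 5 - (2 + 0)² = 5 - 1*2² = 5 - 1*4 = 5 - 4 = 1)
1/((-413 + 418) + B*(6 + (4 + 2)/(5 + 3))²) = 1/((-413 + 418) + 1*(6 + (4 + 2)/(5 + 3))²) = 1/(5 + 1*(6 + 6/8)²) = 1/(5 + 1*(6 + 6*(⅛))²) = 1/(5 + 1*(6 + ¾)²) = 1/(5 + 1*(27/4)²) = 1/(5 + 1*(729/16)) = 1/(5 + 729/16) = 1/(809/16) = 16/809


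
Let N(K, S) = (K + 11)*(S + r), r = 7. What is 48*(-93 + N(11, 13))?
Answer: 16656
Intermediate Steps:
N(K, S) = (7 + S)*(11 + K) (N(K, S) = (K + 11)*(S + 7) = (11 + K)*(7 + S) = (7 + S)*(11 + K))
48*(-93 + N(11, 13)) = 48*(-93 + (77 + 7*11 + 11*13 + 11*13)) = 48*(-93 + (77 + 77 + 143 + 143)) = 48*(-93 + 440) = 48*347 = 16656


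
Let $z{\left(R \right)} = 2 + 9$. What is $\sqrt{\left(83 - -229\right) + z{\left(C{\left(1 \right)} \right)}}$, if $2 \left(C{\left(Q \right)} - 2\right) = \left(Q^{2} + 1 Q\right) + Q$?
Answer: $\sqrt{323} \approx 17.972$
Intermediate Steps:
$C{\left(Q \right)} = 2 + Q + \frac{Q^{2}}{2}$ ($C{\left(Q \right)} = 2 + \frac{\left(Q^{2} + 1 Q\right) + Q}{2} = 2 + \frac{\left(Q^{2} + Q\right) + Q}{2} = 2 + \frac{\left(Q + Q^{2}\right) + Q}{2} = 2 + \frac{Q^{2} + 2 Q}{2} = 2 + \left(Q + \frac{Q^{2}}{2}\right) = 2 + Q + \frac{Q^{2}}{2}$)
$z{\left(R \right)} = 11$
$\sqrt{\left(83 - -229\right) + z{\left(C{\left(1 \right)} \right)}} = \sqrt{\left(83 - -229\right) + 11} = \sqrt{\left(83 + 229\right) + 11} = \sqrt{312 + 11} = \sqrt{323}$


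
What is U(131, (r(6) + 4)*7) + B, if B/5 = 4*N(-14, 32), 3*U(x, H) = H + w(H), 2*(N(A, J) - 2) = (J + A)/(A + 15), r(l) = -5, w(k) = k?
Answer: 646/3 ≈ 215.33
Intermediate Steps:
N(A, J) = 2 + (A + J)/(2*(15 + A)) (N(A, J) = 2 + ((J + A)/(A + 15))/2 = 2 + ((A + J)/(15 + A))/2 = 2 + (A + J)/(2*(15 + A)))
U(x, H) = 2*H/3 (U(x, H) = (H + H)/3 = (2*H)/3 = 2*H/3)
B = 220 (B = 5*(4*((60 + 32 + 5*(-14))/(2*(15 - 14)))) = 5*(4*((½)*(60 + 32 - 70)/1)) = 5*(4*((½)*1*22)) = 5*(4*11) = 5*44 = 220)
U(131, (r(6) + 4)*7) + B = 2*((-5 + 4)*7)/3 + 220 = 2*(-1*7)/3 + 220 = (⅔)*(-7) + 220 = -14/3 + 220 = 646/3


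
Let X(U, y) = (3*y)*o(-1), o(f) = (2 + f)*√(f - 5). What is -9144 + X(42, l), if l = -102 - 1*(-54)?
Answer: -9144 - 144*I*√6 ≈ -9144.0 - 352.73*I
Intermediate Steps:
o(f) = √(-5 + f)*(2 + f) (o(f) = (2 + f)*√(-5 + f) = √(-5 + f)*(2 + f))
l = -48 (l = -102 + 54 = -48)
X(U, y) = 3*I*y*√6 (X(U, y) = (3*y)*(√(-5 - 1)*(2 - 1)) = (3*y)*(√(-6)*1) = (3*y)*((I*√6)*1) = (3*y)*(I*√6) = 3*I*y*√6)
-9144 + X(42, l) = -9144 + 3*I*(-48)*√6 = -9144 - 144*I*√6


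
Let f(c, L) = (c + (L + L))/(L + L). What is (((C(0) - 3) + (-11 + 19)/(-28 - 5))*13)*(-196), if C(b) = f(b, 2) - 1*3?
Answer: 440804/33 ≈ 13358.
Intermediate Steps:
f(c, L) = (c + 2*L)/(2*L) (f(c, L) = (c + 2*L)/((2*L)) = (c + 2*L)*(1/(2*L)) = (c + 2*L)/(2*L))
C(b) = -2 + b/4 (C(b) = (2 + b/2)/2 - 1*3 = (2 + b/2)/2 - 3 = (1 + b/4) - 3 = -2 + b/4)
(((C(0) - 3) + (-11 + 19)/(-28 - 5))*13)*(-196) = ((((-2 + (¼)*0) - 3) + (-11 + 19)/(-28 - 5))*13)*(-196) = ((((-2 + 0) - 3) + 8/(-33))*13)*(-196) = (((-2 - 3) + 8*(-1/33))*13)*(-196) = ((-5 - 8/33)*13)*(-196) = -173/33*13*(-196) = -2249/33*(-196) = 440804/33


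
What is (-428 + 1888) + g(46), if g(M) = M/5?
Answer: 7346/5 ≈ 1469.2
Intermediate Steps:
g(M) = M/5 (g(M) = M*(⅕) = M/5)
(-428 + 1888) + g(46) = (-428 + 1888) + (⅕)*46 = 1460 + 46/5 = 7346/5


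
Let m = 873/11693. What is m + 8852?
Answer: 103507309/11693 ≈ 8852.1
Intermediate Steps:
m = 873/11693 (m = 873*(1/11693) = 873/11693 ≈ 0.074660)
m + 8852 = 873/11693 + 8852 = 103507309/11693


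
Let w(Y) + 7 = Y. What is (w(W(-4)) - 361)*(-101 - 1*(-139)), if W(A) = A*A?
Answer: -13376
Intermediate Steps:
W(A) = A²
w(Y) = -7 + Y
(w(W(-4)) - 361)*(-101 - 1*(-139)) = ((-7 + (-4)²) - 361)*(-101 - 1*(-139)) = ((-7 + 16) - 361)*(-101 + 139) = (9 - 361)*38 = -352*38 = -13376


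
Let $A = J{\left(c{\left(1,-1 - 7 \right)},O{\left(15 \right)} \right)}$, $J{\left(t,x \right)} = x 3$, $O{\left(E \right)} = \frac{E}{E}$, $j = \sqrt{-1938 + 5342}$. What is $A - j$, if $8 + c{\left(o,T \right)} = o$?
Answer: $3 - 2 \sqrt{851} \approx -55.344$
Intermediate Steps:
$j = 2 \sqrt{851}$ ($j = \sqrt{3404} = 2 \sqrt{851} \approx 58.344$)
$O{\left(E \right)} = 1$
$c{\left(o,T \right)} = -8 + o$
$J{\left(t,x \right)} = 3 x$
$A = 3$ ($A = 3 \cdot 1 = 3$)
$A - j = 3 - 2 \sqrt{851}$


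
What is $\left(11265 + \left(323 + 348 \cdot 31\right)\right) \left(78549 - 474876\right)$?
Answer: $-8868212952$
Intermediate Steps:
$\left(11265 + \left(323 + 348 \cdot 31\right)\right) \left(78549 - 474876\right) = \left(11265 + \left(323 + 10788\right)\right) \left(-396327\right) = \left(11265 + 11111\right) \left(-396327\right) = 22376 \left(-396327\right) = -8868212952$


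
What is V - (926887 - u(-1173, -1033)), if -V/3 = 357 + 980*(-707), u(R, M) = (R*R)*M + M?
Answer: -1420185068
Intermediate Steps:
u(R, M) = M + M*R² (u(R, M) = R²*M + M = M*R² + M = M + M*R²)
V = 2077509 (V = -3*(357 + 980*(-707)) = -3*(357 - 692860) = -3*(-692503) = 2077509)
V - (926887 - u(-1173, -1033)) = 2077509 - (926887 - (-1033)*(1 + (-1173)²)) = 2077509 - (926887 - (-1033)*(1 + 1375929)) = 2077509 - (926887 - (-1033)*1375930) = 2077509 - (926887 - 1*(-1421335690)) = 2077509 - (926887 + 1421335690) = 2077509 - 1*1422262577 = 2077509 - 1422262577 = -1420185068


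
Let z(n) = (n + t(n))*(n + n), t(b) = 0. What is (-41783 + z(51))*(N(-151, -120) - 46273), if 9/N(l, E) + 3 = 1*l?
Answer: 260678071631/154 ≈ 1.6927e+9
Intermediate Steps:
N(l, E) = 9/(-3 + l) (N(l, E) = 9/(-3 + 1*l) = 9/(-3 + l))
z(n) = 2*n² (z(n) = (n + 0)*(n + n) = n*(2*n) = 2*n²)
(-41783 + z(51))*(N(-151, -120) - 46273) = (-41783 + 2*51²)*(9/(-3 - 151) - 46273) = (-41783 + 2*2601)*(9/(-154) - 46273) = (-41783 + 5202)*(9*(-1/154) - 46273) = -36581*(-9/154 - 46273) = -36581*(-7126051/154) = 260678071631/154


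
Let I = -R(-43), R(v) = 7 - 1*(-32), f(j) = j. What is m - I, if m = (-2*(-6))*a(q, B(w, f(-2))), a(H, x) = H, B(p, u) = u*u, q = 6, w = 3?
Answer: 111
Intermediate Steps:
B(p, u) = u²
R(v) = 39 (R(v) = 7 + 32 = 39)
m = 72 (m = -2*(-6)*6 = 12*6 = 72)
I = -39 (I = -1*39 = -39)
m - I = 72 - 1*(-39) = 72 + 39 = 111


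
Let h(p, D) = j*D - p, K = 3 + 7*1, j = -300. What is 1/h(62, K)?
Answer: -1/3062 ≈ -0.00032658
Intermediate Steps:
K = 10 (K = 3 + 7 = 10)
h(p, D) = -p - 300*D (h(p, D) = -300*D - p = -p - 300*D)
1/h(62, K) = 1/(-1*62 - 300*10) = 1/(-62 - 3000) = 1/(-3062) = -1/3062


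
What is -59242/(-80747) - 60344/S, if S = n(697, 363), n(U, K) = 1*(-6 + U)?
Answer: -4831660746/55796177 ≈ -86.595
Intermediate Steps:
n(U, K) = -6 + U
S = 691 (S = -6 + 697 = 691)
-59242/(-80747) - 60344/S = -59242/(-80747) - 60344/691 = -59242*(-1/80747) - 60344*1/691 = 59242/80747 - 60344/691 = -4831660746/55796177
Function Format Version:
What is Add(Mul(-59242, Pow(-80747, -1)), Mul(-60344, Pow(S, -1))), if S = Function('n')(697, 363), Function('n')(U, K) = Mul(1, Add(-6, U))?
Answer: Rational(-4831660746, 55796177) ≈ -86.595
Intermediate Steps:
Function('n')(U, K) = Add(-6, U)
S = 691 (S = Add(-6, 697) = 691)
Add(Mul(-59242, Pow(-80747, -1)), Mul(-60344, Pow(S, -1))) = Add(Mul(-59242, Pow(-80747, -1)), Mul(-60344, Pow(691, -1))) = Add(Mul(-59242, Rational(-1, 80747)), Mul(-60344, Rational(1, 691))) = Add(Rational(59242, 80747), Rational(-60344, 691)) = Rational(-4831660746, 55796177)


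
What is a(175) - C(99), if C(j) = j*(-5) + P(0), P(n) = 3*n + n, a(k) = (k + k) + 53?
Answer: 898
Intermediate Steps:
a(k) = 53 + 2*k (a(k) = 2*k + 53 = 53 + 2*k)
P(n) = 4*n
C(j) = -5*j (C(j) = j*(-5) + 4*0 = -5*j + 0 = -5*j)
a(175) - C(99) = (53 + 2*175) - (-5)*99 = (53 + 350) - 1*(-495) = 403 + 495 = 898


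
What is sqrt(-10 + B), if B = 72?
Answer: sqrt(62) ≈ 7.8740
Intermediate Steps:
sqrt(-10 + B) = sqrt(-10 + 72) = sqrt(62)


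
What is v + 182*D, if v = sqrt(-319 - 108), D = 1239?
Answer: 225498 + I*sqrt(427) ≈ 2.255e+5 + 20.664*I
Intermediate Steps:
v = I*sqrt(427) (v = sqrt(-427) = I*sqrt(427) ≈ 20.664*I)
v + 182*D = I*sqrt(427) + 182*1239 = I*sqrt(427) + 225498 = 225498 + I*sqrt(427)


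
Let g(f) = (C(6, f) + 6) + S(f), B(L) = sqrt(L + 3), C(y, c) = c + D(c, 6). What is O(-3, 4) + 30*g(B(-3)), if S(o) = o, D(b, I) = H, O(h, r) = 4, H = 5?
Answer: 334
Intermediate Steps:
D(b, I) = 5
C(y, c) = 5 + c (C(y, c) = c + 5 = 5 + c)
B(L) = sqrt(3 + L)
g(f) = 11 + 2*f (g(f) = ((5 + f) + 6) + f = (11 + f) + f = 11 + 2*f)
O(-3, 4) + 30*g(B(-3)) = 4 + 30*(11 + 2*sqrt(3 - 3)) = 4 + 30*(11 + 2*sqrt(0)) = 4 + 30*(11 + 2*0) = 4 + 30*(11 + 0) = 4 + 30*11 = 4 + 330 = 334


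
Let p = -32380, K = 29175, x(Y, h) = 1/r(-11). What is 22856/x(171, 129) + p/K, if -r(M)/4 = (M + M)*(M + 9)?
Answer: -23472204236/5835 ≈ -4.0227e+6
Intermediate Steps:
r(M) = -8*M*(9 + M) (r(M) = -4*(M + M)*(M + 9) = -4*2*M*(9 + M) = -8*M*(9 + M))
x(Y, h) = -1/176 (x(Y, h) = 1/(-8*(-11)*(9 - 11)) = 1/(-8*(-11)*(-2)) = 1/(-176) = -1/176)
22856/x(171, 129) + p/K = 22856/(-1/176) - 32380/29175 = 22856*(-176) - 32380*1/29175 = -4022656 - 6476/5835 = -23472204236/5835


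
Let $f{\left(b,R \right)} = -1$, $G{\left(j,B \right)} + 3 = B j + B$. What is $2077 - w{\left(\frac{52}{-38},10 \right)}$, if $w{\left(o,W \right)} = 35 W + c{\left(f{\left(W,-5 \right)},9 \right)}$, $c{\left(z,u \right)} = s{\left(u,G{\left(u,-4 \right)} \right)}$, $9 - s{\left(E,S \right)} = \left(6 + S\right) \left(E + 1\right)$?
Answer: $1348$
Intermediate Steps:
$G{\left(j,B \right)} = -3 + B + B j$ ($G{\left(j,B \right)} = -3 + \left(B j + B\right) = -3 + \left(B + B j\right) = -3 + B + B j$)
$s{\left(E,S \right)} = 9 - \left(1 + E\right) \left(6 + S\right)$ ($s{\left(E,S \right)} = 9 - \left(6 + S\right) \left(E + 1\right) = 9 - \left(6 + S\right) \left(1 + E\right) = 9 - \left(1 + E\right) \left(6 + S\right)$)
$c{\left(z,u \right)} = 10 - 2 u - u \left(-7 - 4 u\right)$ ($c{\left(z,u \right)} = 3 - \left(-3 - 4 - 4 u\right) - 6 u - u \left(-3 - 4 - 4 u\right) = 3 - \left(-7 - 4 u\right) - 6 u - u \left(-7 - 4 u\right) = 3 + \left(7 + 4 u\right) - 6 u - u \left(-7 - 4 u\right) = 10 - 2 u - u \left(-7 - 4 u\right)$)
$w{\left(o,W \right)} = 379 + 35 W$ ($w{\left(o,W \right)} = 35 W + \left(10 + 4 \cdot 9^{2} + 5 \cdot 9\right) = 35 W + \left(10 + 4 \cdot 81 + 45\right) = 35 W + \left(10 + 324 + 45\right) = 35 W + 379 = 379 + 35 W$)
$2077 - w{\left(\frac{52}{-38},10 \right)} = 2077 - \left(379 + 35 \cdot 10\right) = 2077 - \left(379 + 350\right) = 2077 - 729 = 1348$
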